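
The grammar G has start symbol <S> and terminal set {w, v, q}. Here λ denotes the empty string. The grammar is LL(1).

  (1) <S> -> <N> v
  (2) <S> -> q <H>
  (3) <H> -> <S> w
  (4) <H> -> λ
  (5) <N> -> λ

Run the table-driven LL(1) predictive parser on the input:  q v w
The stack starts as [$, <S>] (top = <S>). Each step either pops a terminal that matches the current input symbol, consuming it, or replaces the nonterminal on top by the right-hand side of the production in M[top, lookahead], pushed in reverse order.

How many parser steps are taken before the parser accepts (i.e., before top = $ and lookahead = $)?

step 1: stack=$ <S>  input=q v w $  — expand <S> -> q <H>
step 2: stack=$ <H> q  input=q v w $  — match q
step 3: stack=$ <H>  input=v w $  — expand <H> -> <S> w
step 4: stack=$ w <S>  input=v w $  — expand <S> -> <N> v
step 5: stack=$ w v <N>  input=v w $  — expand <N> -> λ
step 6: stack=$ w v  input=v w $  — match v
step 7: stack=$ w  input=w $  — match w
Accept reached after 7 steps.

7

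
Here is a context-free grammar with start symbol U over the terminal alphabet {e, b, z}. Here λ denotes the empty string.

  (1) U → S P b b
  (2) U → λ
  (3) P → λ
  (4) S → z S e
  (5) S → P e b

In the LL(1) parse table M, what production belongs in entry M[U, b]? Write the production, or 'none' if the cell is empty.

FIRST(P): from P→λ we get {λ}. So FIRST(P) = {λ}.
FIRST(S): from S→z S e we get {z}; from S→P e b we get {e}. So FIRST(S) = {e, z}.
FIRST(U): from U→S P b b we get {e, z}; from U→λ we get {λ}. So FIRST(U) = {λ, e, z}.
FOLLOW(U) includes $ since U is the start symbol.
FOLLOW(U): U appears on no right-hand side. Thus FOLLOW(U) = {$}.
For U → S P b b: FIRST(S P b b) = {e, z}, so it goes in M[U, t] for t ∈ {e, z}.
For U → λ: FIRST(λ) = {λ}, so it goes in M[U, t] for t ∈ {}; since λ ∈ FIRST, also for every t ∈ FOLLOW(U) = {$}.
None of these place a production in M[U, b].

none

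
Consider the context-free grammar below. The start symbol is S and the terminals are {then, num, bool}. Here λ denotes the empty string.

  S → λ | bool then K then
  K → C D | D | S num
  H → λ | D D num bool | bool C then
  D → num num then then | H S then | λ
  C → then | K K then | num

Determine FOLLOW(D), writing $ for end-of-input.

{bool, num, then}

FIRST(S) = {λ, bool}
FIRST(K) = {λ, bool, num, then}  (via C D, D, S num)
FIRST(C) = {bool, num, then}  (via K K then)
FIRST(H) = {λ, bool, num, then}  (via D D num bool)
FIRST(D) = {λ, bool, num, then}  (via H S then)
FOLLOW(S) includes $ since S is the start symbol.
FOLLOW(S): in K→S num, S is followed by num with FIRST {num}; in D→H S then, S is followed by then with FIRST {then}. Thus FOLLOW(S) = {$, num, then}.
FOLLOW(K): in S→bool then K then, K is followed by then with FIRST {then}; in C→K K then (occurrence 1), K is followed by K then with FIRST {bool, num, then}; in C→K K then (occurrence 2), K is followed by then with FIRST {then}. Thus FOLLOW(K) = {bool, num, then}.
FOLLOW(H): in D→H S then, H is followed by S then with FIRST {bool, then}. Thus FOLLOW(H) = {bool, then}.
FOLLOW(D): in K→C D, the suffix after D is empty, so FOLLOW(D) ⊇ FOLLOW(K) = {bool, num, then}; in K→D, the suffix after D is empty, so FOLLOW(D) ⊇ FOLLOW(K) = {bool, num, then}; in H→D D num bool (occurrence 1), D is followed by D num bool with FIRST {bool, num, then}; in H→D D num bool (occurrence 2), D is followed by num bool with FIRST {num}. Thus FOLLOW(D) = {bool, num, then}.
FOLLOW(C): in K→C D, C is followed by D with FIRST {λ, bool, num, then}; in K→C D, the suffix after C is nullable, so FOLLOW(C) ⊇ FOLLOW(K) = {bool, num, then}; in H→bool C then, C is followed by then with FIRST {then}. Thus FOLLOW(C) = {bool, num, then}.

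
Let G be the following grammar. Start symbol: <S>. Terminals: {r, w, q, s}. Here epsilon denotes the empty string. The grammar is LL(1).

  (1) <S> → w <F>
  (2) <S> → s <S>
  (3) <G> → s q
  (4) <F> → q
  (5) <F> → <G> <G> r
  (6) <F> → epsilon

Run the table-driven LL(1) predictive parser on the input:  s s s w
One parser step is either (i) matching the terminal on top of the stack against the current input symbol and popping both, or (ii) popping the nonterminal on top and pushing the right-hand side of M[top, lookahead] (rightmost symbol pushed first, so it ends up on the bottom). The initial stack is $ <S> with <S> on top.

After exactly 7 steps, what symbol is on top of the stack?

     Stack    Input      Action
  1  $ <S>    s s s w $  expand <S> → s <S>
  2  $ <S> s  s s s w $  match s
  3  $ <S>    s s w $    expand <S> → s <S>
  4  $ <S> s  s s w $    match s
  5  $ <S>    s w $      expand <S> → s <S>
  6  $ <S> s  s w $      match s
  7  $ <S>    w $        expand <S> → w <F>
Stack after step 7: $ <F> w (top = w).

w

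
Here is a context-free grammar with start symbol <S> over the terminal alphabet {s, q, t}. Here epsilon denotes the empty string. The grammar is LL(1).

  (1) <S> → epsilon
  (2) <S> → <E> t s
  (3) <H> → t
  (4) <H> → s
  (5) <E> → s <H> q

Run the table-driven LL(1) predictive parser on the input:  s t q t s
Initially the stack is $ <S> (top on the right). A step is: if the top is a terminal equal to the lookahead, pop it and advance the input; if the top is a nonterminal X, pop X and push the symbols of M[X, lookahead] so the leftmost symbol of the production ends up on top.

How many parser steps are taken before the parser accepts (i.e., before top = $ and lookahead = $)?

8

     Stack          Input        Action
  1  $ <S>          s t q t s $  expand <S> → <E> t s
  2  $ s t <E>      s t q t s $  expand <E> → s <H> q
  3  $ s t q <H> s  s t q t s $  match s
  4  $ s t q <H>    t q t s $    expand <H> → t
  5  $ s t q t      t q t s $    match t
  6  $ s t q        q t s $      match q
  7  $ s t          t s $        match t
  8  $ s            s $          match s
Accept reached after 8 steps.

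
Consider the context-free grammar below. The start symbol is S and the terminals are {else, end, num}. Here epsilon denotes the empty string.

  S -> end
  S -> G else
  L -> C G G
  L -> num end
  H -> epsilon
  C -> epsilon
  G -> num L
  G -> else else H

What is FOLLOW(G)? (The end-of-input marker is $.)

{else, num}

FIRST(H): from H->epsilon we get {epsilon}. So FIRST(H) = {epsilon}.
FIRST(C): from C->epsilon we get {epsilon}. So FIRST(C) = {epsilon}.
FIRST(G): from G->num L we get {num}; from G->else else H we get {else}. So FIRST(G) = {else, num}.
FIRST(S): from S->end we get {end}; from S->G else we get {else, num}. So FIRST(S) = {else, end, num}.
FIRST(L): from L->C G G we get {else, num}; from L->num end we get {num}. So FIRST(L) = {else, num}.
FOLLOW(S) includes $ since S is the start symbol.
FOLLOW(S): S appears on no right-hand side. Thus FOLLOW(S) = {$}.
FOLLOW(C): in L->C G G, C is followed by G G with FIRST {else, num}. Thus FOLLOW(C) = {else, num}.
FOLLOW(L): in G->num L, the suffix after L is empty, so FOLLOW(L) ⊇ FOLLOW(G) = {else, num}. Thus FOLLOW(L) = {else, num}.
FOLLOW(G): in S->G else, G is followed by else with FIRST {else}; in L->C G G (occurrence 1), G is followed by G with FIRST {else, num}; in L->C G G (occurrence 2), the suffix after G is empty, so FOLLOW(G) ⊇ FOLLOW(L) = {else, num}. Thus FOLLOW(G) = {else, num}.
FOLLOW(H): in G->else else H, the suffix after H is empty, so FOLLOW(H) ⊇ FOLLOW(G) = {else, num}. Thus FOLLOW(H) = {else, num}.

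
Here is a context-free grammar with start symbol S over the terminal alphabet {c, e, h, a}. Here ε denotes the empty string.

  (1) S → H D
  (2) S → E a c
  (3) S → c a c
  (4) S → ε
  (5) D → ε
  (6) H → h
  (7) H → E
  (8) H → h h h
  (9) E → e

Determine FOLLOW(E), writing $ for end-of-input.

FIRST(D): from D→ε we get {ε}. So FIRST(D) = {ε}.
FIRST(E): from E→e we get {e}. So FIRST(E) = {e}.
FIRST(H): from H→h we get {h}; from H→E we get {e}; from H→h h h we get {h}. So FIRST(H) = {e, h}.
FIRST(S): from S→H D we get {e, h}; from S→E a c we get {e}; from S→c a c we get {c}; from S→ε we get {ε}. So FIRST(S) = {ε, c, e, h}.
FOLLOW(S) includes $ since S is the start symbol.
FOLLOW(S): S appears on no right-hand side. Thus FOLLOW(S) = {$}.
FOLLOW(D): in S→H D, the suffix after D is empty, so FOLLOW(D) ⊇ FOLLOW(S) = {$}. Thus FOLLOW(D) = {$}.
FOLLOW(H): in S→H D, H is followed by D with FIRST {ε}; in S→H D, the suffix after H is nullable, so FOLLOW(H) ⊇ FOLLOW(S) = {$}. Thus FOLLOW(H) = {$}.
FOLLOW(E): in S→E a c, E is followed by a c with FIRST {a}; in H→E, the suffix after E is empty, so FOLLOW(E) ⊇ FOLLOW(H) = {$}. Thus FOLLOW(E) = {$, a}.

{$, a}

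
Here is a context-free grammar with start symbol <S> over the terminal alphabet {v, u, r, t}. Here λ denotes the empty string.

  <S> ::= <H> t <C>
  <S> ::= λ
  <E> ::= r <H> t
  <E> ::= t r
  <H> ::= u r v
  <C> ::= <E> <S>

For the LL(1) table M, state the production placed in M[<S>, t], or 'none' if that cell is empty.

none

FIRST(<E>) = {r, t}
FIRST(<H>) = {u}
FIRST(<S>) = {λ, u}  (via <H> t <C>)
FIRST(<C>) = {r, t}  (via <E> <S>)
FOLLOW(<S>) includes $ since <S> is the start symbol.
FOLLOW(<S>): in <C>::=<E> <S>, the suffix after <S> is empty, so FOLLOW(<S>) ⊇ FOLLOW(<C>) = {$}. Thus FOLLOW(<S>) = {$}.
FOLLOW(<C>): in <S>::=<H> t <C>, the suffix after <C> is empty, so FOLLOW(<C>) ⊇ FOLLOW(<S>) = {$}. Thus FOLLOW(<C>) = {$}.
For <S> ::= <H> t <C>: FIRST(<H> t <C>) = {u}, so it goes in M[<S>, t] for t ∈ {u}.
For <S> ::= λ: FIRST(λ) = {λ}, so it goes in M[<S>, t] for t ∈ {}; since λ ∈ FIRST, also for every t ∈ FOLLOW(<S>) = {$}.
None of these place a production in M[<S>, t].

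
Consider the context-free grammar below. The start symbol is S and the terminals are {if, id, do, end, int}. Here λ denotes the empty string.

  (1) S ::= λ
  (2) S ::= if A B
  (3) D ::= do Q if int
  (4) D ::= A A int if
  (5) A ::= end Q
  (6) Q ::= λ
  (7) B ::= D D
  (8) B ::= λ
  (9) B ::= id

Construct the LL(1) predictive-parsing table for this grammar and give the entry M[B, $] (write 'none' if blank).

FIRST(S): from S::=λ we get {λ}; from S::=if A B we get {if}. So FIRST(S) = {λ, if}.
FIRST(A): from A::=end Q we get {end}. So FIRST(A) = {end}.
FIRST(Q): from Q::=λ we get {λ}. So FIRST(Q) = {λ}.
FIRST(D): from D::=do Q if int we get {do}; from D::=A A int if we get {end}. So FIRST(D) = {do, end}.
FIRST(B): from B::=D D we get {do, end}; from B::=λ we get {λ}; from B::=id we get {id}. So FIRST(B) = {λ, do, end, id}.
FOLLOW(S) includes $ since S is the start symbol.
FOLLOW(S): S appears on no right-hand side. Thus FOLLOW(S) = {$}.
FOLLOW(B): in S::=if A B, the suffix after B is empty, so FOLLOW(B) ⊇ FOLLOW(S) = {$}. Thus FOLLOW(B) = {$}.
For B ::= D D: FIRST(D D) = {do, end}, so it goes in M[B, t] for t ∈ {do, end}.
For B ::= λ: FIRST(λ) = {λ}, so it goes in M[B, t] for t ∈ {}; since λ ∈ FIRST, also for every t ∈ FOLLOW(B) = {$}.
For B ::= id: FIRST(id) = {id}, so it goes in M[B, t] for t ∈ {id}.

B ::= λ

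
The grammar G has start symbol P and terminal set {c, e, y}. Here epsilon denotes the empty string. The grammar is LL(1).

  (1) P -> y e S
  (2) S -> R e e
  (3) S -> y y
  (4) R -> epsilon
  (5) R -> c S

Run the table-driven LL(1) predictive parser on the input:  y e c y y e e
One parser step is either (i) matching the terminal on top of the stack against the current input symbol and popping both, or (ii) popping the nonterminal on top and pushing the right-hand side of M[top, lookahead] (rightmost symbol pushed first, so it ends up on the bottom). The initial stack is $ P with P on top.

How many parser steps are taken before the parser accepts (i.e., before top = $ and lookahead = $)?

      Stack      Input            Action
   1  $ P        y e c y y e e $  expand P -> y e S
   2  $ S e y    y e c y y e e $  match y
   3  $ S e      e c y y e e $    match e
   4  $ S        c y y e e $      expand S -> R e e
   5  $ e e R    c y y e e $      expand R -> c S
   6  $ e e S c  c y y e e $      match c
   7  $ e e S    y y e e $        expand S -> y y
   8  $ e e y y  y y e e $        match y
   9  $ e e y    y e e $          match y
  10  $ e e      e e $            match e
  11  $ e        e $              match e
Accept reached after 11 steps.

11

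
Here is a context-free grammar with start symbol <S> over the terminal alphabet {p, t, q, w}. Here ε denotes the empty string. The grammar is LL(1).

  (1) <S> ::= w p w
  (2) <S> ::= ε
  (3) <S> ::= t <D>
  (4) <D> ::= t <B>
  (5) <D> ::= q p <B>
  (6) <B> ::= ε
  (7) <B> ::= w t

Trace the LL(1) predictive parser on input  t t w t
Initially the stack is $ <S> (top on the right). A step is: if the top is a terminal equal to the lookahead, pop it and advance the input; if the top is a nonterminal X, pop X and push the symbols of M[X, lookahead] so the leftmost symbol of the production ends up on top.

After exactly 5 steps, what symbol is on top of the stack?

     Stack    Input      Action
  1  $ <S>    t t w t $  expand <S> ::= t <D>
  2  $ <D> t  t t w t $  match t
  3  $ <D>    t w t $    expand <D> ::= t <B>
  4  $ <B> t  t w t $    match t
  5  $ <B>    w t $      expand <B> ::= w t
Stack after step 5: $ t w (top = w).

w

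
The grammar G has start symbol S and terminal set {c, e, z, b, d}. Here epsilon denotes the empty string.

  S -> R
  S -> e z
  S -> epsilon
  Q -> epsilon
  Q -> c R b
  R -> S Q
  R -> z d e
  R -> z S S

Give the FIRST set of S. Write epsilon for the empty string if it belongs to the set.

{epsilon, c, e, z}

FIRST(Q) = {epsilon, c}
FIRST(S) = {epsilon, c, e, z}  (via R)
FIRST(R) = {epsilon, c, e, z}  (via S Q)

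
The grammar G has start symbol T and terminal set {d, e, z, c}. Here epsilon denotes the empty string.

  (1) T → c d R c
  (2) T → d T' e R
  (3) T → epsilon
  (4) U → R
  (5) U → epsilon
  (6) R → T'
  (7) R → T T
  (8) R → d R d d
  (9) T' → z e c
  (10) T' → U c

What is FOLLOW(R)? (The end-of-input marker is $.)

{$, c, d}

FIRST(T) = {epsilon, c, d}
FIRST(U) = {epsilon, c, d, z}  (via R)
FIRST(T') = {c, d, z}  (via U c)
FIRST(R) = {epsilon, c, d, z}  (via T', T T)
FOLLOW(T) includes $ since T is the start symbol.
FOLLOW(U): in T'→U c, U is followed by c with FIRST {c}. Thus FOLLOW(U) = {c}.
FOLLOW(T): in R→T T (occurrence 1), T is followed by T with FIRST {epsilon, c, d}; in R→T T (occurrence 1), the suffix after T is nullable, so FOLLOW(T) ⊇ FOLLOW(R) = {$, c, d}; in R→T T (occurrence 2), the suffix after T is empty, so FOLLOW(T) ⊇ FOLLOW(R) = {$, c, d}. Thus FOLLOW(T) = {$, c, d}.
FOLLOW(R): in T→c d R c, R is followed by c with FIRST {c}; in T→d T' e R, the suffix after R is empty, so FOLLOW(R) ⊇ FOLLOW(T) = {$, c, d}; in U→R, the suffix after R is empty, so FOLLOW(R) ⊇ FOLLOW(U) = {c}; in R→d R d d, R is followed by d d with FIRST {d}. Thus FOLLOW(R) = {$, c, d}.
FOLLOW(T'): in T→d T' e R, T' is followed by e R with FIRST {e}; in R→T', the suffix after T' is empty, so FOLLOW(T') ⊇ FOLLOW(R) = {$, c, d}. Thus FOLLOW(T') = {$, c, d, e}.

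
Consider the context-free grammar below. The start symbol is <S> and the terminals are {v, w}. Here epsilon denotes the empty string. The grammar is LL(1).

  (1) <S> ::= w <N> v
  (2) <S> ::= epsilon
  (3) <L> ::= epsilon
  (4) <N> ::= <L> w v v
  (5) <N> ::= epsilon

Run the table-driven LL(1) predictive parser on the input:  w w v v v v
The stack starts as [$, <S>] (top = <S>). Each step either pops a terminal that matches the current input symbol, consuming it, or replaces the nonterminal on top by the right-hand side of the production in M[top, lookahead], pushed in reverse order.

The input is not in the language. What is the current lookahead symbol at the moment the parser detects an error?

v

step 1: stack=$ <S>  input=w w v v v v $  — expand <S> ::= w <N> v
step 2: stack=$ v <N> w  input=w w v v v v $  — match w
step 3: stack=$ v <N>  input=w v v v v $  — expand <N> ::= <L> w v v
step 4: stack=$ v v v w <L>  input=w v v v v $  — expand <L> ::= epsilon
step 5: stack=$ v v v w  input=w v v v v $  — match w
step 6: stack=$ v v v  input=v v v v $  — match v
step 7: stack=$ v v  input=v v v $  — match v
step 8: stack=$ v  input=v v $  — match v
step 9: stack=$  input=v $  — error: stack empty but input remains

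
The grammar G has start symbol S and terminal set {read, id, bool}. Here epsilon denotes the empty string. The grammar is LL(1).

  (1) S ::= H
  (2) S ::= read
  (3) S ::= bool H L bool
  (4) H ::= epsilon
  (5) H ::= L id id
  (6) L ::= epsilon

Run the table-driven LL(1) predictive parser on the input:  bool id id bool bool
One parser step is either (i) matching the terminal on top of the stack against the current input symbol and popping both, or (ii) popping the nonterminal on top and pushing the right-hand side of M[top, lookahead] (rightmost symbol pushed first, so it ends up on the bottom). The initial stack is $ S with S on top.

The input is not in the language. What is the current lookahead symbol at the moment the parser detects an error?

bool

     Stack             Input                   Action
  1  $ S               bool id id bool bool $  expand S ::= bool H L bool
  2  $ bool L H bool   bool id id bool bool $  match bool
  3  $ bool L H        id id bool bool $       expand H ::= L id id
  4  $ bool L id id L  id id bool bool $       expand L ::= epsilon
  5  $ bool L id id    id id bool bool $       match id
  6  $ bool L id       id bool bool $          match id
  7  $ bool L          bool bool $             expand L ::= epsilon
  8  $ bool            bool bool $             match bool
  9  $                 bool $                  error: stack empty but input remains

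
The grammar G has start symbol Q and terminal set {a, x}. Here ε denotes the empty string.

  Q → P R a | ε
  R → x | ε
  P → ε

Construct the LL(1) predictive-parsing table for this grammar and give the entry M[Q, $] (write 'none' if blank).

Q → ε

FIRST(R): from R→x we get {x}; from R→ε we get {ε}. So FIRST(R) = {ε, x}.
FIRST(P): from P→ε we get {ε}. So FIRST(P) = {ε}.
FIRST(Q): from Q→P R a we get {a, x}; from Q→ε we get {ε}. So FIRST(Q) = {ε, a, x}.
FOLLOW(Q) includes $ since Q is the start symbol.
FOLLOW(Q): Q appears on no right-hand side. Thus FOLLOW(Q) = {$}.
For Q → P R a: FIRST(P R a) = {a, x}, so it goes in M[Q, t] for t ∈ {a, x}.
For Q → ε: FIRST(ε) = {ε}, so it goes in M[Q, t] for t ∈ {}; since ε ∈ FIRST, also for every t ∈ FOLLOW(Q) = {$}.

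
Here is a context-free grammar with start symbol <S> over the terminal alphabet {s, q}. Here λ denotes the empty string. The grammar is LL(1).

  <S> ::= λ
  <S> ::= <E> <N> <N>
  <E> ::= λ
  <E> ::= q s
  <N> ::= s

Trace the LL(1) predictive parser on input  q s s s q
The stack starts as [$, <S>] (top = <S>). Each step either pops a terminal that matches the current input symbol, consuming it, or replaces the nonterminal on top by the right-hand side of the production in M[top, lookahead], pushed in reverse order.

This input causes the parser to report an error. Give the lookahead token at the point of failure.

     Stack          Input        Action
  1  $ <S>          q s s s q $  expand <S> ::= <E> <N> <N>
  2  $ <N> <N> <E>  q s s s q $  expand <E> ::= q s
  3  $ <N> <N> s q  q s s s q $  match q
  4  $ <N> <N> s    s s s q $    match s
  5  $ <N> <N>      s s q $      expand <N> ::= s
  6  $ <N> s        s s q $      match s
  7  $ <N>          s q $        expand <N> ::= s
  8  $ s            s q $        match s
  9  $              q $          error: stack empty but input remains

q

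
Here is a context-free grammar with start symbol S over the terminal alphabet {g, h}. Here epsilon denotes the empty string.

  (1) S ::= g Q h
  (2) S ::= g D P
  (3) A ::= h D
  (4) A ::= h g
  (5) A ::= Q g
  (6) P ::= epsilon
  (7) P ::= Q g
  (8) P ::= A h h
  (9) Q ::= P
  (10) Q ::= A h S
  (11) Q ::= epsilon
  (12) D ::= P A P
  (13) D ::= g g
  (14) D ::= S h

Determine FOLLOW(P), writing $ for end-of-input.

FIRST(S) = {g}
FIRST(A) = {g, h}  (via Q g)
FIRST(P) = {epsilon, g, h}  (via Q g, A h h)
FIRST(Q) = {epsilon, g, h}  (via P, A h S)
FIRST(D) = {g, h}  (via P A P, S h)
FOLLOW(S) includes $ since S is the start symbol.
FOLLOW(Q): in S::=g Q h, Q is followed by h with FIRST {h}; in A::=Q g, Q is followed by g with FIRST {g}; in P::=Q g, Q is followed by g with FIRST {g}. Thus FOLLOW(Q) = {g, h}.
FOLLOW(S): in Q::=A h S, the suffix after S is empty, so FOLLOW(S) ⊇ FOLLOW(Q) = {g, h}; in D::=S h, S is followed by h with FIRST {h}. Thus FOLLOW(S) = {$, g, h}.
FOLLOW(A): in P::=A h h, A is followed by h h with FIRST {h}; in Q::=A h S, A is followed by h S with FIRST {h}; in D::=P A P, A is followed by P with FIRST {epsilon, g, h}; in D::=P A P, the suffix after A is nullable, so FOLLOW(A) ⊇ FOLLOW(D) = {$, g, h}. Thus FOLLOW(A) = {$, g, h}.
FOLLOW(D): in S::=g D P, D is followed by P with FIRST {epsilon, g, h}; in S::=g D P, the suffix after D is nullable, so FOLLOW(D) ⊇ FOLLOW(S) = {$, g, h}; in A::=h D, the suffix after D is empty, so FOLLOW(D) ⊇ FOLLOW(A) = {$, g, h}. Thus FOLLOW(D) = {$, g, h}.
FOLLOW(P): in S::=g D P, the suffix after P is empty, so FOLLOW(P) ⊇ FOLLOW(S) = {$, g, h}; in Q::=P, the suffix after P is empty, so FOLLOW(P) ⊇ FOLLOW(Q) = {g, h}; in D::=P A P (occurrence 1), P is followed by A P with FIRST {g, h}; in D::=P A P (occurrence 2), the suffix after P is empty, so FOLLOW(P) ⊇ FOLLOW(D) = {$, g, h}. Thus FOLLOW(P) = {$, g, h}.

{$, g, h}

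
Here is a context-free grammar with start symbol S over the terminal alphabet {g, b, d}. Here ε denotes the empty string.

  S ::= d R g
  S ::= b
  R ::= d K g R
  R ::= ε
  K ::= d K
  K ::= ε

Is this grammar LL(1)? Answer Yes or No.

FIRST(S) = {b, d}
FIRST(R) = {ε, d}
FIRST(K) = {ε, d}
FOLLOW(S) = {$}
FOLLOW(R) = {g}
FOLLOW(K) = {g}
Each cell of M receives at most one production.

Yes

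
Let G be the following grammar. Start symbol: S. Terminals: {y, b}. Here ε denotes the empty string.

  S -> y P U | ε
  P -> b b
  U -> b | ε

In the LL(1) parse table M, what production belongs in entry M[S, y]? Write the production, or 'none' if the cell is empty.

FIRST(S): from S->y P U we get {y}; from S->ε we get {ε}. So FIRST(S) = {ε, y}.
FIRST(P): from P->b b we get {b}. So FIRST(P) = {b}.
FIRST(U): from U->b we get {b}; from U->ε we get {ε}. So FIRST(U) = {ε, b}.
FOLLOW(S) includes $ since S is the start symbol.
FOLLOW(S): S appears on no right-hand side. Thus FOLLOW(S) = {$}.
For S -> y P U: FIRST(y P U) = {y}, so it goes in M[S, t] for t ∈ {y}.
For S -> ε: FIRST(ε) = {ε}, so it goes in M[S, t] for t ∈ {}; since ε ∈ FIRST, also for every t ∈ FOLLOW(S) = {$}.

S -> y P U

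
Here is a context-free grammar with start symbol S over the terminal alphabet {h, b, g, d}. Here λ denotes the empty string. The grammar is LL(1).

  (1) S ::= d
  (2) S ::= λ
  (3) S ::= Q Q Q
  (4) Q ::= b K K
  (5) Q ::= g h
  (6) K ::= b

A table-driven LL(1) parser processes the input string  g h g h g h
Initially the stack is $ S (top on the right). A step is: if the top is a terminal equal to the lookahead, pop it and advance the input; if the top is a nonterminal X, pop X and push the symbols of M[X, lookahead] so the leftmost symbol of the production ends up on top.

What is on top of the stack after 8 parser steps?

g

     Stack      Input          Action
  1  $ S        g h g h g h $  expand S ::= Q Q Q
  2  $ Q Q Q    g h g h g h $  expand Q ::= g h
  3  $ Q Q h g  g h g h g h $  match g
  4  $ Q Q h    h g h g h $    match h
  5  $ Q Q      g h g h $      expand Q ::= g h
  6  $ Q h g    g h g h $      match g
  7  $ Q h      h g h $        match h
  8  $ Q        g h $          expand Q ::= g h
Stack after step 8: $ h g (top = g).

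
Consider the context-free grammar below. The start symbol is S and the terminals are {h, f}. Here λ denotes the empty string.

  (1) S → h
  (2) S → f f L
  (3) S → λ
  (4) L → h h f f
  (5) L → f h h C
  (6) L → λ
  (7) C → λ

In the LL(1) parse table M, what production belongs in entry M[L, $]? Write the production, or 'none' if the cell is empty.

FIRST(S) = {λ, f, h}
FIRST(L) = {λ, f, h}
FIRST(C) = {λ}
FOLLOW(S) includes $ since S is the start symbol.
FOLLOW(S): S appears on no right-hand side. Thus FOLLOW(S) = {$}.
FOLLOW(L): in S→f f L, the suffix after L is empty, so FOLLOW(L) ⊇ FOLLOW(S) = {$}. Thus FOLLOW(L) = {$}.
For L → h h f f: FIRST(h h f f) = {h}, so it goes in M[L, t] for t ∈ {h}.
For L → f h h C: FIRST(f h h C) = {f}, so it goes in M[L, t] for t ∈ {f}.
For L → λ: FIRST(λ) = {λ}, so it goes in M[L, t] for t ∈ {}; since λ ∈ FIRST, also for every t ∈ FOLLOW(L) = {$}.

L → λ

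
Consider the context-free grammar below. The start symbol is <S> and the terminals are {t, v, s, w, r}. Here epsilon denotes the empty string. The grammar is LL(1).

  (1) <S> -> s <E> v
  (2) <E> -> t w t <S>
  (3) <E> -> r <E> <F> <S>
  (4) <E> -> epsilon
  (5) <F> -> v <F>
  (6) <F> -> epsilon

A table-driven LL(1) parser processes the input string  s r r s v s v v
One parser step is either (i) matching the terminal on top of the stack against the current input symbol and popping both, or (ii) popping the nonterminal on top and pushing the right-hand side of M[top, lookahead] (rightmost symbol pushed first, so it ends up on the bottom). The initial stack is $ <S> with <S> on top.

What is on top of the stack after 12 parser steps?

      Stack                      Input              Action
   1  $ <S>                      s r r s v s v v $  expand <S> -> s <E> v
   2  $ v <E> s                  s r r s v s v v $  match s
   3  $ v <E>                    r r s v s v v $    expand <E> -> r <E> <F> <S>
   4  $ v <S> <F> <E> r          r r s v s v v $    match r
   5  $ v <S> <F> <E>            r s v s v v $      expand <E> -> r <E> <F> <S>
   6  $ v <S> <F> <S> <F> <E> r  r s v s v v $      match r
   7  $ v <S> <F> <S> <F> <E>    s v s v v $        expand <E> -> epsilon
   8  $ v <S> <F> <S> <F>        s v s v v $        expand <F> -> epsilon
   9  $ v <S> <F> <S>            s v s v v $        expand <S> -> s <E> v
  10  $ v <S> <F> v <E> s        s v s v v $        match s
  11  $ v <S> <F> v <E>          v s v v $          expand <E> -> epsilon
  12  $ v <S> <F> v              v s v v $          match v
Stack after step 12: $ v <S> <F> (top = <F>).

<F>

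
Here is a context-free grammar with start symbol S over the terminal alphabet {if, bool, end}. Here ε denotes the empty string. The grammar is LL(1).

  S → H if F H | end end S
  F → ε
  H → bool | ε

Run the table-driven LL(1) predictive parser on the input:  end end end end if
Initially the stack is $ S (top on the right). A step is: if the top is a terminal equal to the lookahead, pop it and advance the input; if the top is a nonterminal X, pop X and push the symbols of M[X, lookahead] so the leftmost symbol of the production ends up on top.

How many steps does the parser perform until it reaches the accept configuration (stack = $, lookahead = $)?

11

step 1: stack=$ S  input=end end end end if $  — expand S → end end S
step 2: stack=$ S end end  input=end end end end if $  — match end
step 3: stack=$ S end  input=end end end if $  — match end
step 4: stack=$ S  input=end end if $  — expand S → end end S
step 5: stack=$ S end end  input=end end if $  — match end
step 6: stack=$ S end  input=end if $  — match end
step 7: stack=$ S  input=if $  — expand S → H if F H
step 8: stack=$ H F if H  input=if $  — expand H → ε
step 9: stack=$ H F if  input=if $  — match if
step 10: stack=$ H F  input=$  — expand F → ε
step 11: stack=$ H  input=$  — expand H → ε
Accept reached after 11 steps.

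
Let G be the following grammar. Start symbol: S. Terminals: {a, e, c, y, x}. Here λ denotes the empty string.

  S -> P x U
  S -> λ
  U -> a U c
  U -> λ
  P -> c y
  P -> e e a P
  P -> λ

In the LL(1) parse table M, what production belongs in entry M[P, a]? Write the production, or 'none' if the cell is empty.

none

FIRST(U): from U->a U c we get {a}; from U->λ we get {λ}. So FIRST(U) = {λ, a}.
FIRST(P): from P->c y we get {c}; from P->e e a P we get {e}; from P->λ we get {λ}. So FIRST(P) = {λ, c, e}.
FIRST(S): from S->P x U we get {c, e, x}; from S->λ we get {λ}. So FIRST(S) = {λ, c, e, x}.
FOLLOW(S) includes $ since S is the start symbol.
FOLLOW(P): in S->P x U, P is followed by x U with FIRST {x}; in P->e e a P, the suffix after P is empty (adds nothing new). Thus FOLLOW(P) = {x}.
For P -> c y: FIRST(c y) = {c}, so it goes in M[P, t] for t ∈ {c}.
For P -> e e a P: FIRST(e e a P) = {e}, so it goes in M[P, t] for t ∈ {e}.
For P -> λ: FIRST(λ) = {λ}, so it goes in M[P, t] for t ∈ {}; since λ ∈ FIRST, also for every t ∈ FOLLOW(P) = {x}.
None of these place a production in M[P, a].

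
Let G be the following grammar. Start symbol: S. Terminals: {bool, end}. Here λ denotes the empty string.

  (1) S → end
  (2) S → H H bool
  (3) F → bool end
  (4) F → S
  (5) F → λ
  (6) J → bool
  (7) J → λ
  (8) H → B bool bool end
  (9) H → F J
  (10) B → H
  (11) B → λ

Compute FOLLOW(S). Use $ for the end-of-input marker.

FIRST(J): from J→bool we get {bool}; from J→λ we get {λ}. So FIRST(J) = {λ, bool}.
FIRST(S): from S→end we get {end}; from S→H H bool we get {bool, end}. So FIRST(S) = {bool, end}.
FIRST(F): from F→bool end we get {bool}; from F→S we get {bool, end}; from F→λ we get {λ}. So FIRST(F) = {λ, bool, end}.
FIRST(H): from H→B bool bool end we get {bool, end}; from H→F J we get {λ, bool, end}. So FIRST(H) = {λ, bool, end}.
FIRST(B): from B→H we get {λ, bool, end}; from B→λ we get {λ}. So FIRST(B) = {λ, bool, end}.
FOLLOW(S) includes $ since S is the start symbol.
FOLLOW(B): in H→B bool bool end, B is followed by bool bool end with FIRST {bool}. Thus FOLLOW(B) = {bool}.
FOLLOW(H): in S→H H bool (occurrence 1), H is followed by H bool with FIRST {bool, end}; in S→H H bool (occurrence 2), H is followed by bool with FIRST {bool}; in B→H, the suffix after H is empty, so FOLLOW(H) ⊇ FOLLOW(B) = {bool}. Thus FOLLOW(H) = {bool, end}.
FOLLOW(F): in H→F J, F is followed by J with FIRST {λ, bool}; in H→F J, the suffix after F is nullable, so FOLLOW(F) ⊇ FOLLOW(H) = {bool, end}. Thus FOLLOW(F) = {bool, end}.
FOLLOW(S): in F→S, the suffix after S is empty, so FOLLOW(S) ⊇ FOLLOW(F) = {bool, end}. Thus FOLLOW(S) = {$, bool, end}.
FOLLOW(J): in H→F J, the suffix after J is empty, so FOLLOW(J) ⊇ FOLLOW(H) = {bool, end}. Thus FOLLOW(J) = {bool, end}.

{$, bool, end}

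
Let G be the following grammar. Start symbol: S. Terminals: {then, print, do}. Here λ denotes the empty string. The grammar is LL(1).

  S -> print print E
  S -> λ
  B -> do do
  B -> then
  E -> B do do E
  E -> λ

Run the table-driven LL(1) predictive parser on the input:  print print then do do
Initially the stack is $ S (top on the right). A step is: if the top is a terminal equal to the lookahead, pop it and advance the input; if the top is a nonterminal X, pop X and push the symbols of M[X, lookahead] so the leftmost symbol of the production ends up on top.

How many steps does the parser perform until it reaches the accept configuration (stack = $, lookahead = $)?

9

step 1: stack=$ S  input=print print then do do $  — expand S -> print print E
step 2: stack=$ E print print  input=print print then do do $  — match print
step 3: stack=$ E print  input=print then do do $  — match print
step 4: stack=$ E  input=then do do $  — expand E -> B do do E
step 5: stack=$ E do do B  input=then do do $  — expand B -> then
step 6: stack=$ E do do then  input=then do do $  — match then
step 7: stack=$ E do do  input=do do $  — match do
step 8: stack=$ E do  input=do $  — match do
step 9: stack=$ E  input=$  — expand E -> λ
Accept reached after 9 steps.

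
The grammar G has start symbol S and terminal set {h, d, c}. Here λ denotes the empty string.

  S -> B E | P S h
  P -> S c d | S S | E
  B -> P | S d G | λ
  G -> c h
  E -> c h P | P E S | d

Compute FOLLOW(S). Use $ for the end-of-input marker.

FIRST(G) = {c}
FIRST(S) = {c, d}  (via B E, P S h)
FIRST(P) = {c, d}  (via S c d, S S, E)
FIRST(B) = {λ, c, d}  (via P, S d G)
FIRST(E) = {c, d}  (via P E S)
FOLLOW(S) includes $ since S is the start symbol.
FOLLOW(B): in S->B E, B is followed by E with FIRST {c, d}. Thus FOLLOW(B) = {c, d}.
FOLLOW(G): in B->S d G, the suffix after G is empty, so FOLLOW(G) ⊇ FOLLOW(B) = {c, d}. Thus FOLLOW(G) = {c, d}.
FOLLOW(S): in S->P S h, S is followed by h with FIRST {h}; in P->S c d, S is followed by c d with FIRST {c}; in P->S S (occurrence 1), S is followed by S with FIRST {c, d}; in P->S S (occurrence 2), the suffix after S is empty, so FOLLOW(S) ⊇ FOLLOW(P) = {$, c, d, h}; in B->S d G, S is followed by d G with FIRST {d}; in E->P E S, the suffix after S is empty, so FOLLOW(S) ⊇ FOLLOW(E) = {$, c, d, h}. Thus FOLLOW(S) = {$, c, d, h}.
FOLLOW(P): in S->P S h, P is followed by S h with FIRST {c, d}; in B->P, the suffix after P is empty, so FOLLOW(P) ⊇ FOLLOW(B) = {c, d}; in E->c h P, the suffix after P is empty, so FOLLOW(P) ⊇ FOLLOW(E) = {$, c, d, h}; in E->P E S, P is followed by E S with FIRST {c, d}. Thus FOLLOW(P) = {$, c, d, h}.
FOLLOW(E): in S->B E, the suffix after E is empty, so FOLLOW(E) ⊇ FOLLOW(S) = {$, c, d, h}; in P->E, the suffix after E is empty, so FOLLOW(E) ⊇ FOLLOW(P) = {$, c, d, h}; in E->P E S, E is followed by S with FIRST {c, d}. Thus FOLLOW(E) = {$, c, d, h}.

{$, c, d, h}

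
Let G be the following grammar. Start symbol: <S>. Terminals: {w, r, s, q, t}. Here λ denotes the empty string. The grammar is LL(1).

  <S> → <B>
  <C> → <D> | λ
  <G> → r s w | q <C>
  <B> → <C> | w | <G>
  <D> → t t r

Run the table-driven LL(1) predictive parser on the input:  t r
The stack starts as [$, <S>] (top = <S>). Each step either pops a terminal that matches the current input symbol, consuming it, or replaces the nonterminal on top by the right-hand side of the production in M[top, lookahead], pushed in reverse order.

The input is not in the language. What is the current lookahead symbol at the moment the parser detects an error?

r

     Stack    Input  Action
  1  $ <S>    t r $  expand <S> → <B>
  2  $ <B>    t r $  expand <B> → <C>
  3  $ <C>    t r $  expand <C> → <D>
  4  $ <D>    t r $  expand <D> → t t r
  5  $ r t t  t r $  match t
  6  $ r t    r $    error: top is terminal t but lookahead is r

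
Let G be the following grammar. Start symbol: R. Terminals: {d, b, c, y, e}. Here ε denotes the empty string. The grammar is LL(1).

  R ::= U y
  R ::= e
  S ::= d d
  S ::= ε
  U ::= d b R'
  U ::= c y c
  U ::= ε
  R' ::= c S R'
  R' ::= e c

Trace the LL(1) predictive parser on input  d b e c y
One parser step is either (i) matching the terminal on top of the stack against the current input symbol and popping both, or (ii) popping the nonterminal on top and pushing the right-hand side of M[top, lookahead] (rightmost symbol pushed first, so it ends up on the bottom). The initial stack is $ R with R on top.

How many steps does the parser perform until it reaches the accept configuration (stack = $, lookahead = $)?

step 1: stack=$ R  input=d b e c y $  — expand R ::= U y
step 2: stack=$ y U  input=d b e c y $  — expand U ::= d b R'
step 3: stack=$ y R' b d  input=d b e c y $  — match d
step 4: stack=$ y R' b  input=b e c y $  — match b
step 5: stack=$ y R'  input=e c y $  — expand R' ::= e c
step 6: stack=$ y c e  input=e c y $  — match e
step 7: stack=$ y c  input=c y $  — match c
step 8: stack=$ y  input=y $  — match y
Accept reached after 8 steps.

8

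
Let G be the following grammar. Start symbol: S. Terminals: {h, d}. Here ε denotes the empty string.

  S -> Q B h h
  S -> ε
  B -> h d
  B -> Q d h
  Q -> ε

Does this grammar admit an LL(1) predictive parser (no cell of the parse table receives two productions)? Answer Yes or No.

FIRST(S) = {ε, d, h}
FIRST(B) = {d, h}
FIRST(Q) = {ε}
FOLLOW(S) = {$}
FOLLOW(B) = {h}
FOLLOW(Q) = {d, h}
Each cell of M receives at most one production.

Yes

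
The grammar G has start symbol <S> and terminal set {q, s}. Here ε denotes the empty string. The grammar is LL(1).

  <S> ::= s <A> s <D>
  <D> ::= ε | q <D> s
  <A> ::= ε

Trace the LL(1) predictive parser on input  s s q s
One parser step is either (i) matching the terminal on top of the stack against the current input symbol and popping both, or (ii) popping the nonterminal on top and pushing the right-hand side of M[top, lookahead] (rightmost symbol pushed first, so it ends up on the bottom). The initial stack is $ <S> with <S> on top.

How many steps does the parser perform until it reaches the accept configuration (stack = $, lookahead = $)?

step 1: stack=$ <S>  input=s s q s $  — expand <S> ::= s <A> s <D>
step 2: stack=$ <D> s <A> s  input=s s q s $  — match s
step 3: stack=$ <D> s <A>  input=s q s $  — expand <A> ::= ε
step 4: stack=$ <D> s  input=s q s $  — match s
step 5: stack=$ <D>  input=q s $  — expand <D> ::= q <D> s
step 6: stack=$ s <D> q  input=q s $  — match q
step 7: stack=$ s <D>  input=s $  — expand <D> ::= ε
step 8: stack=$ s  input=s $  — match s
Accept reached after 8 steps.

8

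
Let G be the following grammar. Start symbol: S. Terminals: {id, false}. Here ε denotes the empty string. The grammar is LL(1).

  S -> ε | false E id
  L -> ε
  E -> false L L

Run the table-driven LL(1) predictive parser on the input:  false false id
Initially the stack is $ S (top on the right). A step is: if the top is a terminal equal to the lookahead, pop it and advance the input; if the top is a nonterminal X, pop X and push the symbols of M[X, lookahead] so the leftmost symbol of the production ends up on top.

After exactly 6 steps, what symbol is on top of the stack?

id

     Stack           Input             Action
  1  $ S             false false id $  expand S -> false E id
  2  $ id E false    false false id $  match false
  3  $ id E          false id $        expand E -> false L L
  4  $ id L L false  false id $        match false
  5  $ id L L        id $              expand L -> ε
  6  $ id L          id $              expand L -> ε
Stack after step 6: $ id (top = id).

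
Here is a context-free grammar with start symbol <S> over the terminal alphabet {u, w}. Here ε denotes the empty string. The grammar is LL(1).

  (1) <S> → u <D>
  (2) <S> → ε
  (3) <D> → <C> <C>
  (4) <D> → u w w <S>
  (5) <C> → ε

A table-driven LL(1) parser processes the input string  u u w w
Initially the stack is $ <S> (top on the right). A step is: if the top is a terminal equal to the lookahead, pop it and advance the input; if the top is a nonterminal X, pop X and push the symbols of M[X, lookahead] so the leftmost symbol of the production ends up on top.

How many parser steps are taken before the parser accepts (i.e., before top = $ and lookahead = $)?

7

step 1: stack=$ <S>  input=u u w w $  — expand <S> → u <D>
step 2: stack=$ <D> u  input=u u w w $  — match u
step 3: stack=$ <D>  input=u w w $  — expand <D> → u w w <S>
step 4: stack=$ <S> w w u  input=u w w $  — match u
step 5: stack=$ <S> w w  input=w w $  — match w
step 6: stack=$ <S> w  input=w $  — match w
step 7: stack=$ <S>  input=$  — expand <S> → ε
Accept reached after 7 steps.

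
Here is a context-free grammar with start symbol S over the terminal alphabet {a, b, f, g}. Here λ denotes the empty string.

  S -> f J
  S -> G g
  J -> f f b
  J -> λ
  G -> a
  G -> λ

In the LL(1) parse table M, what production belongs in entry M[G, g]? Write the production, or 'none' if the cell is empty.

FIRST(J): from J->f f b we get {f}; from J->λ we get {λ}. So FIRST(J) = {λ, f}.
FIRST(G): from G->a we get {a}; from G->λ we get {λ}. So FIRST(G) = {λ, a}.
FIRST(S): from S->f J we get {f}; from S->G g we get {a, g}. So FIRST(S) = {a, f, g}.
FOLLOW(S) includes $ since S is the start symbol.
FOLLOW(G): in S->G g, G is followed by g with FIRST {g}. Thus FOLLOW(G) = {g}.
For G -> a: FIRST(a) = {a}, so it goes in M[G, t] for t ∈ {a}.
For G -> λ: FIRST(λ) = {λ}, so it goes in M[G, t] for t ∈ {}; since λ ∈ FIRST, also for every t ∈ FOLLOW(G) = {g}.

G -> λ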